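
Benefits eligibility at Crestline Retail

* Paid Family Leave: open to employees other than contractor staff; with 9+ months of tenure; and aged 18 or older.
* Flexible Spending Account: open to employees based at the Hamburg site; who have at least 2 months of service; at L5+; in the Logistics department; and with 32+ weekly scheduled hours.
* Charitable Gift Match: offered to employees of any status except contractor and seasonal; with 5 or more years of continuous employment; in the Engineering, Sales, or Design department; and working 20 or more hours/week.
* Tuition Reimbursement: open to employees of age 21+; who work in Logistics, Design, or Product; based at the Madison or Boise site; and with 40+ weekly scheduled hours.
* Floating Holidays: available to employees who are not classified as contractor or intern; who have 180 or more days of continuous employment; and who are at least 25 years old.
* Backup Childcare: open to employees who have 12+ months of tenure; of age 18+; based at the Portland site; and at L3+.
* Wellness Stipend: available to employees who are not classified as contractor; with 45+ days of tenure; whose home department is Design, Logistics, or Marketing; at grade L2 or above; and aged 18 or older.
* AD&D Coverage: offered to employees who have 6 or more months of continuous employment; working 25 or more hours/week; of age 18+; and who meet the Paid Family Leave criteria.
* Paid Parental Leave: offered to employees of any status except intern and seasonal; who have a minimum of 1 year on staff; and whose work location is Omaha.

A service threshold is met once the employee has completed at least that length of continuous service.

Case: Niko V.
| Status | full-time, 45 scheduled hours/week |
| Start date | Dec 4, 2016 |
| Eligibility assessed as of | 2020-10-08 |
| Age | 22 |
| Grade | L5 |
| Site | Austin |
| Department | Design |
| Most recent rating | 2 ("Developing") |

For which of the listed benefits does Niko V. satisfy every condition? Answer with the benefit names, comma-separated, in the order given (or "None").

Paid Family Leave, Wellness Stipend, AD&D Coverage

Service from Dec 4, 2016 to 2020-10-08: 1404 days.
Paid Family Leave — status full-time ✓ (not excluded); service 1404 days ≥ 9 months (≈270 days) ✓; age 22 ≥ 18 ✓ → eligible.
Flexible Spending Account — site Austin ✗ (not Hamburg) → not eligible.
Charitable Gift Match — status full-time ✓ (not excluded); service 1404 days < 5 years (≈1825 days) ✗ → not eligible.
Tuition Reimbursement — age 22 ≥ 21 ✓; dept Design ✓; site Austin ✗ (not Madison or Boise) → not eligible.
Floating Holidays — status full-time ✓ (not excluded); service 1404 days ≥ 180 days ✓; age 22 < 25 ✗ → not eligible.
Backup Childcare — service 1404 days ≥ 12 months (≈360 days) ✓; age 22 ≥ 18 ✓; site Austin ✗ (not Portland) → not eligible.
Wellness Stipend — status full-time ✓ (not excluded); service 1404 days ≥ 45 days ✓; dept Design ✓; grade L5 ≥ L2 ✓; age 22 ≥ 18 ✓ → eligible.
AD&D Coverage — service 1404 days ≥ 6 months (≈180 days) ✓; 45 hrs/wk ≥ 25 ✓; age 22 ≥ 18 ✓; eligible for Paid Family Leave ✓ → eligible.
Paid Parental Leave — status full-time ✓ (not excluded); service 1404 days ≥ 1 year (≈365 days) ✓; site Austin ✗ (not Omaha) → not eligible.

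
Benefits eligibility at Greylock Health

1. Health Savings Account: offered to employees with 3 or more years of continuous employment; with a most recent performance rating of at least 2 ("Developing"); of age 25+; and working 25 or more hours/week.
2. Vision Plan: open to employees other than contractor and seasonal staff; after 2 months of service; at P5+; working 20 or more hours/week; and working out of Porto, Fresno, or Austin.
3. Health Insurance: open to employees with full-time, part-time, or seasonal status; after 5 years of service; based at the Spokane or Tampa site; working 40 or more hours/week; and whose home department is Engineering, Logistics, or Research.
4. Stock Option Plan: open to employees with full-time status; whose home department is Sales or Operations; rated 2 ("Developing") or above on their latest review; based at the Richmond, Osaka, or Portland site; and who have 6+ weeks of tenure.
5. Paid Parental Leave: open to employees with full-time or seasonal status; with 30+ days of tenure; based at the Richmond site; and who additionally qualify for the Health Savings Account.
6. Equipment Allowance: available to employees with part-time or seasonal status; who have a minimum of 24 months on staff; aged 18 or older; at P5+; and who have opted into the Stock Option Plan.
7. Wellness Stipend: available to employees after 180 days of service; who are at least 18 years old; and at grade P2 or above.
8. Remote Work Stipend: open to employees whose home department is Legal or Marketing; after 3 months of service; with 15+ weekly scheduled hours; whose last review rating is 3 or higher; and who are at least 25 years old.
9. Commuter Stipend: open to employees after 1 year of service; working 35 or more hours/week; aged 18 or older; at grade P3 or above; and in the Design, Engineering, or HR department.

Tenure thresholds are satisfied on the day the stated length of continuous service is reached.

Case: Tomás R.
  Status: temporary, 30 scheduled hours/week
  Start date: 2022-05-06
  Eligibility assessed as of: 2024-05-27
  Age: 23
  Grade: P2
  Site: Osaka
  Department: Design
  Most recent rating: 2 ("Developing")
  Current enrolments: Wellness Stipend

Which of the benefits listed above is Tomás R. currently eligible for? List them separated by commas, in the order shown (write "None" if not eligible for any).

Wellness Stipend

Service from 2022-05-06 to 2024-05-27: 752 days.
Health Savings Account — service 752 days < 3 years (≈1095 days) ✗ → not eligible.
Vision Plan — status temporary ✓ (not excluded); service 752 days ≥ 2 months (≈60 days) ✓; grade P2 < P5 ✗ → not eligible.
Health Insurance — status temporary ✗ (requires full-time, part-time, or seasonal) → not eligible.
Stock Option Plan — status temporary ✗ (requires full-time) → not eligible.
Paid Parental Leave — status temporary ✗ (requires full-time or seasonal) → not eligible.
Equipment Allowance — status temporary ✗ (requires part-time or seasonal) → not eligible.
Wellness Stipend — service 752 days ≥ 180 days ✓; age 23 ≥ 18 ✓; grade P2 ≥ P2 ✓ → eligible.
Remote Work Stipend — dept Design ✗ → not eligible.
Commuter Stipend — service 752 days ≥ 1 year (≈365 days) ✓; 30 hrs/wk < 35 ✗ → not eligible.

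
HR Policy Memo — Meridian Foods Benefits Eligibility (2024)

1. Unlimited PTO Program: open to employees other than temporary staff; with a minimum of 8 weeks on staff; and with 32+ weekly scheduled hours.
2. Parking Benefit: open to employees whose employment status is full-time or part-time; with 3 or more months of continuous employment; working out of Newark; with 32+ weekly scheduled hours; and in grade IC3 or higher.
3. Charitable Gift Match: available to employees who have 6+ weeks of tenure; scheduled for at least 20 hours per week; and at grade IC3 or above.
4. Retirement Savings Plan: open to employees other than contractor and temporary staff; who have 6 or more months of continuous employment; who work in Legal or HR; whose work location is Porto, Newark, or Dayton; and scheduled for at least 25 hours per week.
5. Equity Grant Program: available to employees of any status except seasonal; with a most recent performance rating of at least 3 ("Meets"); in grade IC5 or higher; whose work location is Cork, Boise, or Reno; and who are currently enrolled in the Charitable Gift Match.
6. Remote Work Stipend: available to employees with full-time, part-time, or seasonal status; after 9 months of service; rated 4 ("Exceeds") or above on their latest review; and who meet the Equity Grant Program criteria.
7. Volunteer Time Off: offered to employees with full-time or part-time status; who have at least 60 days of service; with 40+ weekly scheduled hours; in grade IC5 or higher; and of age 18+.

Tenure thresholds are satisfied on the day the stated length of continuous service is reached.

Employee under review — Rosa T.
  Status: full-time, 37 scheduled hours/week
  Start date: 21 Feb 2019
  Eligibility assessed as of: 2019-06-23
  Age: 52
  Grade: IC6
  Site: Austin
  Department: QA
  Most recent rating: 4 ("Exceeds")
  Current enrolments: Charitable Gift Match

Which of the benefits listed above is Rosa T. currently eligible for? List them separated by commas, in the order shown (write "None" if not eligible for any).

Service from 21 Feb 2019 to 2019-06-23: 122 days.
Unlimited PTO Program — status full-time ✓ (not excluded); service 122 days ≥ 8 weeks (≈56 days) ✓; 37 hrs/wk ≥ 32 ✓ → eligible.
Parking Benefit — status full-time ✓; service 122 days ≥ 3 months (≈90 days) ✓; site Austin ✗ (not Newark) → not eligible.
Charitable Gift Match — service 122 days ≥ 6 weeks (≈42 days) ✓; 37 hrs/wk ≥ 20 ✓; grade IC6 ≥ IC3 ✓ → eligible.
Retirement Savings Plan — status full-time ✓ (not excluded); service 122 days < 6 months (≈180 days) ✗ → not eligible.
Equity Grant Program — status full-time ✓ (not excluded); rating 4 ≥ 3 ✓; grade IC6 ≥ IC5 ✓; site Austin ✗ (not Cork, Boise, or Reno) → not eligible.
Remote Work Stipend — status full-time ✓; service 122 days < 9 months (≈270 days) ✗ → not eligible.
Volunteer Time Off — status full-time ✓; service 122 days ≥ 60 days ✓; 37 hrs/wk < 40 ✗ → not eligible.

Unlimited PTO Program, Charitable Gift Match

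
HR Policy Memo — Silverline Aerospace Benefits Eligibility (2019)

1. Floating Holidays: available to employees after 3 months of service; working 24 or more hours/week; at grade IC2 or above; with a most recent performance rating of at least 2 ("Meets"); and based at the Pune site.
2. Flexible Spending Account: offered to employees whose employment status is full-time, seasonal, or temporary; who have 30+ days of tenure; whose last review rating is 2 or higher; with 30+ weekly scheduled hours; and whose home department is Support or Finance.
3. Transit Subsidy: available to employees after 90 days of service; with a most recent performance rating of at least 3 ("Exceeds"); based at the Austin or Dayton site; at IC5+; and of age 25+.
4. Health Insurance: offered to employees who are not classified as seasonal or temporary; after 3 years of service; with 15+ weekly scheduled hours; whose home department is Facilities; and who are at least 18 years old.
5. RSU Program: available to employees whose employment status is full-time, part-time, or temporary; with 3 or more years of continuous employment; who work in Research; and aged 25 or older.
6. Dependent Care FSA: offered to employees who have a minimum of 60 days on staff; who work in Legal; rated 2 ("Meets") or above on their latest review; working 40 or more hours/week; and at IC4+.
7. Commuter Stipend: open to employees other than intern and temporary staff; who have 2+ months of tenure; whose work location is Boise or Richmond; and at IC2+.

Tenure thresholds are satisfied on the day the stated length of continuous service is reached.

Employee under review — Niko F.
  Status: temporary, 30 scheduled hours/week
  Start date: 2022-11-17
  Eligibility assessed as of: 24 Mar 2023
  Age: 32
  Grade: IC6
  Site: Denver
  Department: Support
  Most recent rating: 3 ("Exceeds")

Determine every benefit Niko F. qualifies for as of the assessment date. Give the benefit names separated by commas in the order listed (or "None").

Service from 2022-11-17 to 24 Mar 2023: 127 days.
Floating Holidays — service 127 days ≥ 3 months (≈90 days) ✓; 30 hrs/wk ≥ 24 ✓; grade IC6 ≥ IC2 ✓; rating 3 ≥ 2 ✓; site Denver ✗ (not Pune) → not eligible.
Flexible Spending Account — status temporary ✓; service 127 days ≥ 30 days ✓; rating 3 ≥ 2 ✓; 30 hrs/wk ≥ 30 ✓; dept Support ✓ → eligible.
Transit Subsidy — service 127 days ≥ 90 days ✓; rating 3 ≥ 3 ✓; site Denver ✗ (not Austin or Dayton) → not eligible.
Health Insurance — status temporary ✗ (excluded) → not eligible.
RSU Program — status temporary ✓; service 127 days < 3 years (≈1095 days) ✗ → not eligible.
Dependent Care FSA — service 127 days ≥ 60 days ✓; dept Support ✗ → not eligible.
Commuter Stipend — status temporary ✗ (excluded) → not eligible.

Flexible Spending Account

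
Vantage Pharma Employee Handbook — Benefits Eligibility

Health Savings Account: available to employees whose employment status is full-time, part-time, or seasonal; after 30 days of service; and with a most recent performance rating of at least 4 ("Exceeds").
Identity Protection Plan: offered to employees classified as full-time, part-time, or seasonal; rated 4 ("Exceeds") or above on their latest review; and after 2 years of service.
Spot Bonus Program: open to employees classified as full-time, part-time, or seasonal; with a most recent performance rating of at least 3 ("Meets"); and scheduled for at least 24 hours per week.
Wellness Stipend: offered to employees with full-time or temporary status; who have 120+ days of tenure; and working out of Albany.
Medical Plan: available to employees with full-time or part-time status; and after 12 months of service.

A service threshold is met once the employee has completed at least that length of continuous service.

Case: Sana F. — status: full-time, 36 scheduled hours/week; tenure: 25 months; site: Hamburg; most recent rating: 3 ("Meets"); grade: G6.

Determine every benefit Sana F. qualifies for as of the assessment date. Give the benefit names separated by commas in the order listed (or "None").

Health Savings Account — status full-time ✓; service 25 months ≥ 30 days ✓; rating 3 < 4 ✗ → not eligible.
Identity Protection Plan — status full-time ✓; rating 3 < 4 ✗ → not eligible.
Spot Bonus Program — status full-time ✓; rating 3 ≥ 3 ✓; 36 hrs/wk ≥ 24 ✓ → eligible.
Wellness Stipend — status full-time ✓; service 25 months ≥ 120 days ✓; site Hamburg ✗ (not Albany) → not eligible.
Medical Plan — status full-time ✓; service 25 months ≥ 12 months ✓ → eligible.

Spot Bonus Program, Medical Plan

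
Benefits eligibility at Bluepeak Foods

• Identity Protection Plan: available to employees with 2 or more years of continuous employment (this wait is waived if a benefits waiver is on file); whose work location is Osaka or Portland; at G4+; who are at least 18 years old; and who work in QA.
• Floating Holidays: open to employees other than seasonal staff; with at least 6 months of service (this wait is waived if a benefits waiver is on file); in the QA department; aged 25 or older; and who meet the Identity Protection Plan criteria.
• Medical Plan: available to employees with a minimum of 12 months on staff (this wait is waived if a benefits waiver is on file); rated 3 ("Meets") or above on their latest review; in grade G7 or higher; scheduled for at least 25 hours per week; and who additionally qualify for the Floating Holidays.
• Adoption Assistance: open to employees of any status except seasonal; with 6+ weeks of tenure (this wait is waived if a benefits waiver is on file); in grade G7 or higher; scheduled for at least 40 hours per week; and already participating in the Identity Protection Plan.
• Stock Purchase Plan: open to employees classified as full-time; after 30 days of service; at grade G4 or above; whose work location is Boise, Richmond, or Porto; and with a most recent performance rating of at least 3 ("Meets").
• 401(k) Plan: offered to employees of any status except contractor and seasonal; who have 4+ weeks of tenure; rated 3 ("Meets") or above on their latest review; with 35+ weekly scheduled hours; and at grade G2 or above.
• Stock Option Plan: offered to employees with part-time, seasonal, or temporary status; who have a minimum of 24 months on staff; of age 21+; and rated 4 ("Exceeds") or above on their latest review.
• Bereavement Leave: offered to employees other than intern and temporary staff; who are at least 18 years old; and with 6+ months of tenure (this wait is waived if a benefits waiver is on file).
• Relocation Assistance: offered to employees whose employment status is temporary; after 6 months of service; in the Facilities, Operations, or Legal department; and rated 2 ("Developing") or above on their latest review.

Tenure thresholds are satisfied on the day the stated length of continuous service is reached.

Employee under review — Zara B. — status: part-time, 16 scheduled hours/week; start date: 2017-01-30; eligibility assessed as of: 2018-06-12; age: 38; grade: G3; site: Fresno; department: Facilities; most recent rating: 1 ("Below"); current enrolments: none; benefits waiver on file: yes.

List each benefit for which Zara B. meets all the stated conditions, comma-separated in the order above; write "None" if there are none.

Service from 2017-01-30 to 2018-06-12: 498 days.
Identity Protection Plan — benefits waiver on file ✓; site Fresno ✗ (not Osaka or Portland) → not eligible.
Floating Holidays — status part-time ✓ (not excluded); benefits waiver on file ✓; dept Facilities ✗ → not eligible.
Medical Plan — benefits waiver on file ✓; rating 1 < 3 ✗ → not eligible.
Adoption Assistance — status part-time ✓ (not excluded); benefits waiver on file ✓; grade G3 < G7 ✗ → not eligible.
Stock Purchase Plan — status part-time ✗ (requires full-time) → not eligible.
401(k) Plan — status part-time ✓ (not excluded); service 498 days ≥ 4 weeks (≈28 days) ✓; rating 1 < 3 ✗ → not eligible.
Stock Option Plan — status part-time ✓; service 498 days < 24 months (≈720 days) ✗ → not eligible.
Bereavement Leave — status part-time ✓ (not excluded); age 38 ≥ 18 ✓; benefits waiver on file ✓ → eligible.
Relocation Assistance — status part-time ✗ (requires temporary) → not eligible.

Bereavement Leave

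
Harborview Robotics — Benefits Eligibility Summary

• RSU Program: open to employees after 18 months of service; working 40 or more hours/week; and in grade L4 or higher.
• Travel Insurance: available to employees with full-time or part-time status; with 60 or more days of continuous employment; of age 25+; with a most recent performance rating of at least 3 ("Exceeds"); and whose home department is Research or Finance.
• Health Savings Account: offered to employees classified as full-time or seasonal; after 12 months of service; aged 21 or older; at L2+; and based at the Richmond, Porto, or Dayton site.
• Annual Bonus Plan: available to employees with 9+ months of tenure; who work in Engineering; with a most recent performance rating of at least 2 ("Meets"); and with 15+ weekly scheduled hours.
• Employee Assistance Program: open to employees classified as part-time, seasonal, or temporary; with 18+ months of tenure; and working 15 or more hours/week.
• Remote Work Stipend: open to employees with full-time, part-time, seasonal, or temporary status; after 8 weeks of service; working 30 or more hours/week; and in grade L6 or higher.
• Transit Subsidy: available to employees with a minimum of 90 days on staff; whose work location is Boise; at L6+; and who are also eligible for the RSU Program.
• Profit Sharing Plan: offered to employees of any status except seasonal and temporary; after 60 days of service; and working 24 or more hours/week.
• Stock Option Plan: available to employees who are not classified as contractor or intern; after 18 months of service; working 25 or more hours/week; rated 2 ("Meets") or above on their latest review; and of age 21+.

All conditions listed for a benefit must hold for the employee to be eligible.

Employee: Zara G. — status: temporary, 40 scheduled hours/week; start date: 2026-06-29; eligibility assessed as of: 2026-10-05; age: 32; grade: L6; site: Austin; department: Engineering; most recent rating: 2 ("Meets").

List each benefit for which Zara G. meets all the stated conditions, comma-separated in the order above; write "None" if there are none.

Remote Work Stipend

Service from 2026-06-29 to 2026-10-05: 98 days.
RSU Program — service 98 days < 18 months (≈540 days) ✗ → not eligible.
Travel Insurance — status temporary ✗ (requires full-time or part-time) → not eligible.
Health Savings Account — status temporary ✗ (requires full-time or seasonal) → not eligible.
Annual Bonus Plan — service 98 days < 9 months (≈270 days) ✗ → not eligible.
Employee Assistance Program — status temporary ✓; service 98 days < 18 months (≈540 days) ✗ → not eligible.
Remote Work Stipend — status temporary ✓; service 98 days ≥ 8 weeks (≈56 days) ✓; 40 hrs/wk ≥ 30 ✓; grade L6 ≥ L6 ✓ → eligible.
Transit Subsidy — service 98 days ≥ 90 days ✓; site Austin ✗ (not Boise) → not eligible.
Profit Sharing Plan — status temporary ✗ (excluded) → not eligible.
Stock Option Plan — status temporary ✓ (not excluded); service 98 days < 18 months (≈540 days) ✗ → not eligible.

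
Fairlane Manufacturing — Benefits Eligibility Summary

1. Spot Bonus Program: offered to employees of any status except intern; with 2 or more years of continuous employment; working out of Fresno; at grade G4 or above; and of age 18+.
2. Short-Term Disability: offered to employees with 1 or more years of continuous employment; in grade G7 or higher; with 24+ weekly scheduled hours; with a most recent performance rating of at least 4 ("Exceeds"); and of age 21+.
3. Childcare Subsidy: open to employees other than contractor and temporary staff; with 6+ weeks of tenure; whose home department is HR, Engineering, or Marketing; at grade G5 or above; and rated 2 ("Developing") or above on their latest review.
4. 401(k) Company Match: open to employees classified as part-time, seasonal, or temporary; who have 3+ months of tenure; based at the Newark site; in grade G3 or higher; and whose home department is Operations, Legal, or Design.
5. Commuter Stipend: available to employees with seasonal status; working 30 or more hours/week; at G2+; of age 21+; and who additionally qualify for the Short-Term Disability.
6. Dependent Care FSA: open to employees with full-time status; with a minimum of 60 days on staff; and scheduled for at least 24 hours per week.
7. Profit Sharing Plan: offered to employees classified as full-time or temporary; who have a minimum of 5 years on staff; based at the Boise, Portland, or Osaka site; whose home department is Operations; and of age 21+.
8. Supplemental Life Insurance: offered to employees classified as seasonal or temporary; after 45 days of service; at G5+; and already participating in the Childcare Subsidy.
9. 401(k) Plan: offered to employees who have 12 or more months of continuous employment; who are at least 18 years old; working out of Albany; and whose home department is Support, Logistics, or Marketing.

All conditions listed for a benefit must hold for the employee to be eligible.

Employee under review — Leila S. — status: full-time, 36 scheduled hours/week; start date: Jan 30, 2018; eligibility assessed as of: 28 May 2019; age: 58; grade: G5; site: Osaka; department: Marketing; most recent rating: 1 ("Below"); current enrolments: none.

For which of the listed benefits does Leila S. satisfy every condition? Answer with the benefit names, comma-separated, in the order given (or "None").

Dependent Care FSA

Service from Jan 30, 2018 to 28 May 2019: 483 days.
Spot Bonus Program — status full-time ✓ (not excluded); service 483 days < 2 years (≈730 days) ✗ → not eligible.
Short-Term Disability — service 483 days ≥ 1 year (≈365 days) ✓; grade G5 < G7 ✗ → not eligible.
Childcare Subsidy — status full-time ✓ (not excluded); service 483 days ≥ 6 weeks (≈42 days) ✓; dept Marketing ✓; grade G5 ≥ G5 ✓; rating 1 < 2 ✗ → not eligible.
401(k) Company Match — status full-time ✗ (requires part-time, seasonal, or temporary) → not eligible.
Commuter Stipend — status full-time ✗ (requires seasonal) → not eligible.
Dependent Care FSA — status full-time ✓; service 483 days ≥ 60 days ✓; 36 hrs/wk ≥ 24 ✓ → eligible.
Profit Sharing Plan — status full-time ✓; service 483 days < 5 years (≈1825 days) ✗ → not eligible.
Supplemental Life Insurance — status full-time ✗ (requires seasonal or temporary) → not eligible.
401(k) Plan — service 483 days ≥ 12 months (≈360 days) ✓; age 58 ≥ 18 ✓; site Osaka ✗ (not Albany) → not eligible.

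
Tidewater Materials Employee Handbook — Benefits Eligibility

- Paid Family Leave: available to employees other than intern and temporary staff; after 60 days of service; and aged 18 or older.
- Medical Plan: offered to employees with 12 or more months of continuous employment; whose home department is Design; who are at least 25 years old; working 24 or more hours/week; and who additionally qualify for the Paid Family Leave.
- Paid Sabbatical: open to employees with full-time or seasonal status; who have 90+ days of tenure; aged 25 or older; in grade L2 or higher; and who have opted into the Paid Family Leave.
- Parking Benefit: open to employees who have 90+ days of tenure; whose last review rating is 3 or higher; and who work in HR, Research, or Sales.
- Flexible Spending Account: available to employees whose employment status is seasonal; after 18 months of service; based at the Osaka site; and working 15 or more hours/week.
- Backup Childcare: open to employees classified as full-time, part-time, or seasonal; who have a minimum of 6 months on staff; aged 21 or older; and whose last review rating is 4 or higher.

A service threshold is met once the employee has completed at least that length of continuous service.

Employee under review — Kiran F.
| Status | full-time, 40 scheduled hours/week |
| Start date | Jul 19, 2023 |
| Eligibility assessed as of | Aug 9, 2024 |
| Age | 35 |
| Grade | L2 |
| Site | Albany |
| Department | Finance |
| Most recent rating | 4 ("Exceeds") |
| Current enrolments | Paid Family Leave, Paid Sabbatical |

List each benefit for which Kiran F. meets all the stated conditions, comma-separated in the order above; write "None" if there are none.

Paid Family Leave, Paid Sabbatical, Backup Childcare

Service from Jul 19, 2023 to Aug 9, 2024: 387 days.
Paid Family Leave — status full-time ✓ (not excluded); service 387 days ≥ 60 days ✓; age 35 ≥ 18 ✓ → eligible.
Medical Plan — service 387 days ≥ 12 months (≈360 days) ✓; dept Finance ✗ → not eligible.
Paid Sabbatical — status full-time ✓; service 387 days ≥ 90 days ✓; age 35 ≥ 25 ✓; grade L2 ≥ L2 ✓; enrolled in Paid Family Leave ✓ → eligible.
Parking Benefit — service 387 days ≥ 90 days ✓; rating 4 ≥ 3 ✓; dept Finance ✗ → not eligible.
Flexible Spending Account — status full-time ✗ (requires seasonal) → not eligible.
Backup Childcare — status full-time ✓; service 387 days ≥ 6 months (≈180 days) ✓; age 35 ≥ 21 ✓; rating 4 ≥ 4 ✓ → eligible.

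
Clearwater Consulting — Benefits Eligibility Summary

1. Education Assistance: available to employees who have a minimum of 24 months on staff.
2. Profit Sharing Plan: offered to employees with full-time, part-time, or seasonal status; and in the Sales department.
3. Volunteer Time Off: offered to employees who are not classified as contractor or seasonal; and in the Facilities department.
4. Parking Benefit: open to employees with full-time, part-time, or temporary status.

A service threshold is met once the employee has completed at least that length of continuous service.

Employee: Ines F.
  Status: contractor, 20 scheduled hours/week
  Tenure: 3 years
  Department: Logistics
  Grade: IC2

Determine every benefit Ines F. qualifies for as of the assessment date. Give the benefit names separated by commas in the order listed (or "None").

Education Assistance — service 3 years ≥ 24 months (≈720 days) ✓ → eligible.
Profit Sharing Plan — status contractor ✗ (requires full-time, part-time, or seasonal) → not eligible.
Volunteer Time Off — status contractor ✗ (excluded) → not eligible.
Parking Benefit — status contractor ✗ (requires full-time, part-time, or temporary) → not eligible.

Education Assistance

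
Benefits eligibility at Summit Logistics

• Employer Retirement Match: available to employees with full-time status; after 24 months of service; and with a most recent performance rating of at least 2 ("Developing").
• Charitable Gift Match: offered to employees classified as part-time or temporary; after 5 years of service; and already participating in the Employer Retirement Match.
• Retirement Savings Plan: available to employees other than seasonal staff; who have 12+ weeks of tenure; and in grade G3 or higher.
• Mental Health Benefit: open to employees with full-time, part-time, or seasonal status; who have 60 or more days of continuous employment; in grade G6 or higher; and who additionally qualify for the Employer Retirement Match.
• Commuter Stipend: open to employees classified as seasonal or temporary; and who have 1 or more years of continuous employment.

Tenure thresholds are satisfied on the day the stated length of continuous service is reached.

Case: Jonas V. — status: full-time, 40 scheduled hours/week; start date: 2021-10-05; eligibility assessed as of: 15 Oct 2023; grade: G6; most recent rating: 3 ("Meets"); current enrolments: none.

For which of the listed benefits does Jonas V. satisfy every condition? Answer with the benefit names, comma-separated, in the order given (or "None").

Employer Retirement Match, Retirement Savings Plan, Mental Health Benefit

Service from 2021-10-05 to 15 Oct 2023: 740 days.
Employer Retirement Match — status full-time ✓; service 740 days ≥ 24 months (≈720 days) ✓; rating 3 ≥ 2 ✓ → eligible.
Charitable Gift Match — status full-time ✗ (requires part-time or temporary) → not eligible.
Retirement Savings Plan — status full-time ✓ (not excluded); service 740 days ≥ 12 weeks (≈84 days) ✓; grade G6 ≥ G3 ✓ → eligible.
Mental Health Benefit — status full-time ✓; service 740 days ≥ 60 days ✓; grade G6 ≥ G6 ✓; eligible for Employer Retirement Match ✓ → eligible.
Commuter Stipend — status full-time ✗ (requires seasonal or temporary) → not eligible.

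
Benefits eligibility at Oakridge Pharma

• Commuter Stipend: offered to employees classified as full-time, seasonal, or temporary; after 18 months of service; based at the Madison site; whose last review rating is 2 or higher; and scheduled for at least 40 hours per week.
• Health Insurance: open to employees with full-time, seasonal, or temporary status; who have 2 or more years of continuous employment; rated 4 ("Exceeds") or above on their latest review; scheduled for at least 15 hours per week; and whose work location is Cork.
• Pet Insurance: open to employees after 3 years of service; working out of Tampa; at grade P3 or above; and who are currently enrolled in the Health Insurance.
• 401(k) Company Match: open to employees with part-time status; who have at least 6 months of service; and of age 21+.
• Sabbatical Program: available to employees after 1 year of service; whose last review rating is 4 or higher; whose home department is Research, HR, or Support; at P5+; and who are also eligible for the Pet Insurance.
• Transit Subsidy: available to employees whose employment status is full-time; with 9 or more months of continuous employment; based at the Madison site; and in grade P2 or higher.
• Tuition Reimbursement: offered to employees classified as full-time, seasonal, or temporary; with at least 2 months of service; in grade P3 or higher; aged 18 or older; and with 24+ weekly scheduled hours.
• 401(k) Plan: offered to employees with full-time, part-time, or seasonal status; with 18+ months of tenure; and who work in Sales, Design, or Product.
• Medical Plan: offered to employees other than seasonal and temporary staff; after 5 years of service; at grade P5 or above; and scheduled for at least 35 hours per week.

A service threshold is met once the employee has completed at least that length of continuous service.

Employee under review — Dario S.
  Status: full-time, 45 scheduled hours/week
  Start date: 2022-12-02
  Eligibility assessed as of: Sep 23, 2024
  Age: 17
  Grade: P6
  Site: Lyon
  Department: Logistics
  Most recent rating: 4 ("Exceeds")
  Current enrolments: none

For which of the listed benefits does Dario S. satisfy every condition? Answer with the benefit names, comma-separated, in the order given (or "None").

None

Service from 2022-12-02 to Sep 23, 2024: 661 days.
Commuter Stipend — status full-time ✓; service 661 days ≥ 18 months (≈540 days) ✓; site Lyon ✗ (not Madison) → not eligible.
Health Insurance — status full-time ✓; service 661 days < 2 years (≈730 days) ✗ → not eligible.
Pet Insurance — service 661 days < 3 years (≈1095 days) ✗ → not eligible.
401(k) Company Match — status full-time ✗ (requires part-time) → not eligible.
Sabbatical Program — service 661 days ≥ 1 year (≈365 days) ✓; rating 4 ≥ 4 ✓; dept Logistics ✗ → not eligible.
Transit Subsidy — status full-time ✓; service 661 days ≥ 9 months (≈270 days) ✓; site Lyon ✗ (not Madison) → not eligible.
Tuition Reimbursement — status full-time ✓; service 661 days ≥ 2 months (≈60 days) ✓; grade P6 ≥ P3 ✓; age 17 < 18 ✗ → not eligible.
401(k) Plan — status full-time ✓; service 661 days ≥ 18 months (≈540 days) ✓; dept Logistics ✗ → not eligible.
Medical Plan — status full-time ✓ (not excluded); service 661 days < 5 years (≈1825 days) ✗ → not eligible.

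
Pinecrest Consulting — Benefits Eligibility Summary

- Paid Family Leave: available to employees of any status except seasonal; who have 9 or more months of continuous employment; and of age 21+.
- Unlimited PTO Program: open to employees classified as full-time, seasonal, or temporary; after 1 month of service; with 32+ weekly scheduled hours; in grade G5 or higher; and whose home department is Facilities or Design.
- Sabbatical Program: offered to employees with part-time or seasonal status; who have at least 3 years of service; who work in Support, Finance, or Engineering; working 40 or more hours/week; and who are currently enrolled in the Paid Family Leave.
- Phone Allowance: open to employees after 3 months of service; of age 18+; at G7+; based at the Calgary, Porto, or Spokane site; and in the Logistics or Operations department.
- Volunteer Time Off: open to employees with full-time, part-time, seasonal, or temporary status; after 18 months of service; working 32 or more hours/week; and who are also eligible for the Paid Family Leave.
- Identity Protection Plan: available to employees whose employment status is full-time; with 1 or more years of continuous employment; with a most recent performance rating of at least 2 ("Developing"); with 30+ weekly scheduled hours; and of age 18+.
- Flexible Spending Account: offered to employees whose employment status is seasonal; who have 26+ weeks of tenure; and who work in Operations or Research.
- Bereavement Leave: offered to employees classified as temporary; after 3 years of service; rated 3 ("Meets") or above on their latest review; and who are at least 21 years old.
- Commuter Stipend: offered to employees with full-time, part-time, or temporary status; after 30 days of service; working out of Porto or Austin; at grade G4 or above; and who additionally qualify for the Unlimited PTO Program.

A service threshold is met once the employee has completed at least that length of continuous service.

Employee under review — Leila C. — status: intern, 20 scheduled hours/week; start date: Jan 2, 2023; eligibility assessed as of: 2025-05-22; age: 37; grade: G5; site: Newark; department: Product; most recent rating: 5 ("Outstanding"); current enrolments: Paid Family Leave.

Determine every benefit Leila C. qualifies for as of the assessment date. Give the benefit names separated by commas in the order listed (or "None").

Service from Jan 2, 2023 to 2025-05-22: 871 days.
Paid Family Leave — status intern ✓ (not excluded); service 871 days ≥ 9 months (≈270 days) ✓; age 37 ≥ 21 ✓ → eligible.
Unlimited PTO Program — status intern ✗ (requires full-time, seasonal, or temporary) → not eligible.
Sabbatical Program — status intern ✗ (requires part-time or seasonal) → not eligible.
Phone Allowance — service 871 days ≥ 3 months (≈90 days) ✓; age 37 ≥ 18 ✓; grade G5 < G7 ✗ → not eligible.
Volunteer Time Off — status intern ✗ (requires full-time, part-time, seasonal, or temporary) → not eligible.
Identity Protection Plan — status intern ✗ (requires full-time) → not eligible.
Flexible Spending Account — status intern ✗ (requires seasonal) → not eligible.
Bereavement Leave — status intern ✗ (requires temporary) → not eligible.
Commuter Stipend — status intern ✗ (requires full-time, part-time, or temporary) → not eligible.

Paid Family Leave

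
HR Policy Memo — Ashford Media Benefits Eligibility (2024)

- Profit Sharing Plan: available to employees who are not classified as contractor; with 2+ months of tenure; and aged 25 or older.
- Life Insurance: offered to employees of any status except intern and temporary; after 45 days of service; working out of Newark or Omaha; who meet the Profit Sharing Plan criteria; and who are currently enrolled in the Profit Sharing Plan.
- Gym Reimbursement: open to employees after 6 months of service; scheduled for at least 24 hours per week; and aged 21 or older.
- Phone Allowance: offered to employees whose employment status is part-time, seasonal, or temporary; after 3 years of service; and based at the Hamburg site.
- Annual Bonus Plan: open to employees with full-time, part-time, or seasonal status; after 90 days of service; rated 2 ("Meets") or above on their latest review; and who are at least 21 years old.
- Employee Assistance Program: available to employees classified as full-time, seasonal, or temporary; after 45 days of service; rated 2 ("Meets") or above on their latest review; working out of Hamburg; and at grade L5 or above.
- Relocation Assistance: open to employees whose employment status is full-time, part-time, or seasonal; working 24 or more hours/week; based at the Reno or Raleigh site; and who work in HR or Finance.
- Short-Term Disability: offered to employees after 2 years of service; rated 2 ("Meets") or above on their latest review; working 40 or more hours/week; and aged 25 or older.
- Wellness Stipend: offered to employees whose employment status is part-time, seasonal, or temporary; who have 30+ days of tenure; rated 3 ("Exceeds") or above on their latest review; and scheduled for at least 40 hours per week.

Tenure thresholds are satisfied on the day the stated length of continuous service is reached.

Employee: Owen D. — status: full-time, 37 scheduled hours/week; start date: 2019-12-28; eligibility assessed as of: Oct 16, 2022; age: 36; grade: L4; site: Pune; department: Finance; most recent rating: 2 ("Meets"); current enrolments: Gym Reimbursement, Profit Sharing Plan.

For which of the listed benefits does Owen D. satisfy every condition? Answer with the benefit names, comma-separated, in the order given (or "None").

Service from 2019-12-28 to Oct 16, 2022: 1023 days.
Profit Sharing Plan — status full-time ✓ (not excluded); service 1023 days ≥ 2 months (≈60 days) ✓; age 36 ≥ 25 ✓ → eligible.
Life Insurance — status full-time ✓ (not excluded); service 1023 days ≥ 45 days ✓; site Pune ✗ (not Newark or Omaha) → not eligible.
Gym Reimbursement — service 1023 days ≥ 6 months (≈180 days) ✓; 37 hrs/wk ≥ 24 ✓; age 36 ≥ 21 ✓ → eligible.
Phone Allowance — status full-time ✗ (requires part-time, seasonal, or temporary) → not eligible.
Annual Bonus Plan — status full-time ✓; service 1023 days ≥ 90 days ✓; rating 2 ≥ 2 ✓; age 36 ≥ 21 ✓ → eligible.
Employee Assistance Program — status full-time ✓; service 1023 days ≥ 45 days ✓; rating 2 ≥ 2 ✓; site Pune ✗ (not Hamburg) → not eligible.
Relocation Assistance — status full-time ✓; 37 hrs/wk ≥ 24 ✓; site Pune ✗ (not Reno or Raleigh) → not eligible.
Short-Term Disability — service 1023 days ≥ 2 years (≈730 days) ✓; rating 2 ≥ 2 ✓; 37 hrs/wk < 40 ✗ → not eligible.
Wellness Stipend — status full-time ✗ (requires part-time, seasonal, or temporary) → not eligible.

Profit Sharing Plan, Gym Reimbursement, Annual Bonus Plan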